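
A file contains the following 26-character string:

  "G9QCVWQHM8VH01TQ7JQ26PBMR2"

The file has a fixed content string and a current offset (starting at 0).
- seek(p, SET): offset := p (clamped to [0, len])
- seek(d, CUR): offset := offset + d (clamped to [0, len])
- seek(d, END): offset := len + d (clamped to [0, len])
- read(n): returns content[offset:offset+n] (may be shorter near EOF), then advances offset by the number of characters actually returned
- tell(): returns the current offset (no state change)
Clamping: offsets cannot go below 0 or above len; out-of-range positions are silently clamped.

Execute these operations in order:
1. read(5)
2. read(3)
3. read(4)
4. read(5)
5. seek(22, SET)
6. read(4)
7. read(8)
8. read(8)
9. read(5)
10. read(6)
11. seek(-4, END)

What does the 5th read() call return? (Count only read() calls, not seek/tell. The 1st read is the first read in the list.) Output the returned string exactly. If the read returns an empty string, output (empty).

After 1 (read(5)): returned 'G9QCV', offset=5
After 2 (read(3)): returned 'WQH', offset=8
After 3 (read(4)): returned 'M8VH', offset=12
After 4 (read(5)): returned '01TQ7', offset=17
After 5 (seek(22, SET)): offset=22
After 6 (read(4)): returned 'BMR2', offset=26
After 7 (read(8)): returned '', offset=26
After 8 (read(8)): returned '', offset=26
After 9 (read(5)): returned '', offset=26
After 10 (read(6)): returned '', offset=26
After 11 (seek(-4, END)): offset=22

Answer: BMR2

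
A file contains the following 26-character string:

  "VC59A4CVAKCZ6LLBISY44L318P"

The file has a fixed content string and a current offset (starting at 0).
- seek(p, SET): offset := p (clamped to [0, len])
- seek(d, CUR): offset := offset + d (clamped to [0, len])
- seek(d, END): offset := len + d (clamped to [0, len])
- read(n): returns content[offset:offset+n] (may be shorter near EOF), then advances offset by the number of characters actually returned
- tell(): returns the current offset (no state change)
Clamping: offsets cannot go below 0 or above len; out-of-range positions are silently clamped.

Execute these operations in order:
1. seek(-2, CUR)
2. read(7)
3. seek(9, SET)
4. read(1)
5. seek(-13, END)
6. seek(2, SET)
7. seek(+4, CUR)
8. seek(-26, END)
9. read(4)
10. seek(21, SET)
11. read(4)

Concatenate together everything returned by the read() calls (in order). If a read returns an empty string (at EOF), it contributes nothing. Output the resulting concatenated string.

After 1 (seek(-2, CUR)): offset=0
After 2 (read(7)): returned 'VC59A4C', offset=7
After 3 (seek(9, SET)): offset=9
After 4 (read(1)): returned 'K', offset=10
After 5 (seek(-13, END)): offset=13
After 6 (seek(2, SET)): offset=2
After 7 (seek(+4, CUR)): offset=6
After 8 (seek(-26, END)): offset=0
After 9 (read(4)): returned 'VC59', offset=4
After 10 (seek(21, SET)): offset=21
After 11 (read(4)): returned 'L318', offset=25

Answer: VC59A4CKVC59L318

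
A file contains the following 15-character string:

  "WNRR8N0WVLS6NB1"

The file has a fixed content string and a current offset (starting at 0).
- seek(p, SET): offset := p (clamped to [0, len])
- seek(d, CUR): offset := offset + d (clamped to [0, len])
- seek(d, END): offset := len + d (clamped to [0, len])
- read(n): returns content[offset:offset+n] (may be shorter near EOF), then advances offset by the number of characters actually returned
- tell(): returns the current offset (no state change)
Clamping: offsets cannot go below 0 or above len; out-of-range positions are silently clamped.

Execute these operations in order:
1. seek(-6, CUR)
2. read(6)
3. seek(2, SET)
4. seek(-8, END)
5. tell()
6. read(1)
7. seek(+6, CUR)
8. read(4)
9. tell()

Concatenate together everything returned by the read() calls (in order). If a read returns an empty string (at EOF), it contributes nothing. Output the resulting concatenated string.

After 1 (seek(-6, CUR)): offset=0
After 2 (read(6)): returned 'WNRR8N', offset=6
After 3 (seek(2, SET)): offset=2
After 4 (seek(-8, END)): offset=7
After 5 (tell()): offset=7
After 6 (read(1)): returned 'W', offset=8
After 7 (seek(+6, CUR)): offset=14
After 8 (read(4)): returned '1', offset=15
After 9 (tell()): offset=15

Answer: WNRR8NW1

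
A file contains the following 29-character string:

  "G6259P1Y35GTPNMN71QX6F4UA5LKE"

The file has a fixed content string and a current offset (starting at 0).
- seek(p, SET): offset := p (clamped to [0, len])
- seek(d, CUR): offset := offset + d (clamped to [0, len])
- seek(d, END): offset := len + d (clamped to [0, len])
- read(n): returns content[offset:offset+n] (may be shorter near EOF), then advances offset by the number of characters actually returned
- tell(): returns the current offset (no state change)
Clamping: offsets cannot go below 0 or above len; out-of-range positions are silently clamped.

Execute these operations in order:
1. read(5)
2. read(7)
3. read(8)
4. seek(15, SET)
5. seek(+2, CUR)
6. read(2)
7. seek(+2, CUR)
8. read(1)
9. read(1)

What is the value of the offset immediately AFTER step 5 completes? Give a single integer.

Answer: 17

Derivation:
After 1 (read(5)): returned 'G6259', offset=5
After 2 (read(7)): returned 'P1Y35GT', offset=12
After 3 (read(8)): returned 'PNMN71QX', offset=20
After 4 (seek(15, SET)): offset=15
After 5 (seek(+2, CUR)): offset=17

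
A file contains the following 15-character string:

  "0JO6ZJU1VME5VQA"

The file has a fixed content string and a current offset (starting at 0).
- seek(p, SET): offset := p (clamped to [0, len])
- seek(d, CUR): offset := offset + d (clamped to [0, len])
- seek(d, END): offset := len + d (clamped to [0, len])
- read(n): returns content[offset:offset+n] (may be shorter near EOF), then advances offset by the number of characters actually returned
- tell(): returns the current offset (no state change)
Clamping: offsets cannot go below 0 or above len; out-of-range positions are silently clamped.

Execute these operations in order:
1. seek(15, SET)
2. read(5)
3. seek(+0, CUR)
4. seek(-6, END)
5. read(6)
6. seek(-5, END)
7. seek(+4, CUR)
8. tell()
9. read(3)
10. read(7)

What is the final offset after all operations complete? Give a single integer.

After 1 (seek(15, SET)): offset=15
After 2 (read(5)): returned '', offset=15
After 3 (seek(+0, CUR)): offset=15
After 4 (seek(-6, END)): offset=9
After 5 (read(6)): returned 'ME5VQA', offset=15
After 6 (seek(-5, END)): offset=10
After 7 (seek(+4, CUR)): offset=14
After 8 (tell()): offset=14
After 9 (read(3)): returned 'A', offset=15
After 10 (read(7)): returned '', offset=15

Answer: 15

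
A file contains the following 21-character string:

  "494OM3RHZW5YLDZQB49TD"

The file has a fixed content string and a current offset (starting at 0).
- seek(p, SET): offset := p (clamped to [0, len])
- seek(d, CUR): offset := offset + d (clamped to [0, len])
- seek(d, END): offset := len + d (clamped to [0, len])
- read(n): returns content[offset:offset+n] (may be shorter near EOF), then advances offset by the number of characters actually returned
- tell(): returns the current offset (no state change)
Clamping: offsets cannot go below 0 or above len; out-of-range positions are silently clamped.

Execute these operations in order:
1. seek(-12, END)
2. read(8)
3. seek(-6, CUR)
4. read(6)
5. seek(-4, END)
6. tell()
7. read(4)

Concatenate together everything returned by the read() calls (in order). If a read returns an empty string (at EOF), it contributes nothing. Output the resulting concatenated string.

Answer: W5YLDZQBYLDZQB49TD

Derivation:
After 1 (seek(-12, END)): offset=9
After 2 (read(8)): returned 'W5YLDZQB', offset=17
After 3 (seek(-6, CUR)): offset=11
After 4 (read(6)): returned 'YLDZQB', offset=17
After 5 (seek(-4, END)): offset=17
After 6 (tell()): offset=17
After 7 (read(4)): returned '49TD', offset=21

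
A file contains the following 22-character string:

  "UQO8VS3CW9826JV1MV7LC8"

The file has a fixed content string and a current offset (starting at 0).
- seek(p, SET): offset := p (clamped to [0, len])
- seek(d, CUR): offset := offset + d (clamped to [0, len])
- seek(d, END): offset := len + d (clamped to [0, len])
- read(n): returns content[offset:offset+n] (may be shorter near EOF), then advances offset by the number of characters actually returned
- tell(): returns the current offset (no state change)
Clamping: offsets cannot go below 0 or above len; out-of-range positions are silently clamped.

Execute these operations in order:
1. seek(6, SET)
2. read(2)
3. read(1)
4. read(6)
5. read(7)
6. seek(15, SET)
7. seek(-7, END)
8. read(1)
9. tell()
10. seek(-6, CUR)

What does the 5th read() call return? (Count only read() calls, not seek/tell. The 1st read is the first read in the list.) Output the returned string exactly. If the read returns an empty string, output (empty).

After 1 (seek(6, SET)): offset=6
After 2 (read(2)): returned '3C', offset=8
After 3 (read(1)): returned 'W', offset=9
After 4 (read(6)): returned '9826JV', offset=15
After 5 (read(7)): returned '1MV7LC8', offset=22
After 6 (seek(15, SET)): offset=15
After 7 (seek(-7, END)): offset=15
After 8 (read(1)): returned '1', offset=16
After 9 (tell()): offset=16
After 10 (seek(-6, CUR)): offset=10

Answer: 1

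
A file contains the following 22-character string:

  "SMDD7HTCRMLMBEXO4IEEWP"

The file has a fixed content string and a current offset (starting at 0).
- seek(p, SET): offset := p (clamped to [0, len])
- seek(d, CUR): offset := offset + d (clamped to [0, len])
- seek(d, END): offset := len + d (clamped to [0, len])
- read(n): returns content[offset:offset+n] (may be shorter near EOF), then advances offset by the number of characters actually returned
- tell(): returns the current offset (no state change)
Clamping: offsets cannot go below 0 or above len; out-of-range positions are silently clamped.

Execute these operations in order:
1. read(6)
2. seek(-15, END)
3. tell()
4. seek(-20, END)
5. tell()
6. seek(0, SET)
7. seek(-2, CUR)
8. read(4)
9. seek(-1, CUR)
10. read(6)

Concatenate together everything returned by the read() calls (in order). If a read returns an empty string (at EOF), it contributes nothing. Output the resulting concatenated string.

After 1 (read(6)): returned 'SMDD7H', offset=6
After 2 (seek(-15, END)): offset=7
After 3 (tell()): offset=7
After 4 (seek(-20, END)): offset=2
After 5 (tell()): offset=2
After 6 (seek(0, SET)): offset=0
After 7 (seek(-2, CUR)): offset=0
After 8 (read(4)): returned 'SMDD', offset=4
After 9 (seek(-1, CUR)): offset=3
After 10 (read(6)): returned 'D7HTCR', offset=9

Answer: SMDD7HSMDDD7HTCR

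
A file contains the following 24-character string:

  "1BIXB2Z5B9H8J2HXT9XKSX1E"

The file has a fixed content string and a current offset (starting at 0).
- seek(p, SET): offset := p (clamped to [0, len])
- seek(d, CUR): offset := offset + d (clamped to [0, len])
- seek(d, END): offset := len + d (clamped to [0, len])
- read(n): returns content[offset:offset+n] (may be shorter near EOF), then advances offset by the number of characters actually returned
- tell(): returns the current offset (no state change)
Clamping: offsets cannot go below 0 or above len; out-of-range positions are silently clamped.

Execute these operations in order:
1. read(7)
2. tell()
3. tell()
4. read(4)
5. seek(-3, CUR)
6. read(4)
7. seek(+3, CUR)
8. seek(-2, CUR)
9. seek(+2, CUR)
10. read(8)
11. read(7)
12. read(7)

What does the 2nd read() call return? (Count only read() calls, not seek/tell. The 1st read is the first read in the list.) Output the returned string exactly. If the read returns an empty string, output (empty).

After 1 (read(7)): returned '1BIXB2Z', offset=7
After 2 (tell()): offset=7
After 3 (tell()): offset=7
After 4 (read(4)): returned '5B9H', offset=11
After 5 (seek(-3, CUR)): offset=8
After 6 (read(4)): returned 'B9H8', offset=12
After 7 (seek(+3, CUR)): offset=15
After 8 (seek(-2, CUR)): offset=13
After 9 (seek(+2, CUR)): offset=15
After 10 (read(8)): returned 'XT9XKSX1', offset=23
After 11 (read(7)): returned 'E', offset=24
After 12 (read(7)): returned '', offset=24

Answer: 5B9H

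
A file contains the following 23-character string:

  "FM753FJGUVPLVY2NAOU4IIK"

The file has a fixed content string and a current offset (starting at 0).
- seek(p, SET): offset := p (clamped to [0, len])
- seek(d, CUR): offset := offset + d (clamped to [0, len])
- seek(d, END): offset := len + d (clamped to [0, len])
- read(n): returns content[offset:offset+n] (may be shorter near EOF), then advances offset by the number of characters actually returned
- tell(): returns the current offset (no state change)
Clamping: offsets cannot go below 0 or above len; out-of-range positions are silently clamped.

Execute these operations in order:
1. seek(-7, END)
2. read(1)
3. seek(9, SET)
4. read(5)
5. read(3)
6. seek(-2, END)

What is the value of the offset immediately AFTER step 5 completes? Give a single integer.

After 1 (seek(-7, END)): offset=16
After 2 (read(1)): returned 'A', offset=17
After 3 (seek(9, SET)): offset=9
After 4 (read(5)): returned 'VPLVY', offset=14
After 5 (read(3)): returned '2NA', offset=17

Answer: 17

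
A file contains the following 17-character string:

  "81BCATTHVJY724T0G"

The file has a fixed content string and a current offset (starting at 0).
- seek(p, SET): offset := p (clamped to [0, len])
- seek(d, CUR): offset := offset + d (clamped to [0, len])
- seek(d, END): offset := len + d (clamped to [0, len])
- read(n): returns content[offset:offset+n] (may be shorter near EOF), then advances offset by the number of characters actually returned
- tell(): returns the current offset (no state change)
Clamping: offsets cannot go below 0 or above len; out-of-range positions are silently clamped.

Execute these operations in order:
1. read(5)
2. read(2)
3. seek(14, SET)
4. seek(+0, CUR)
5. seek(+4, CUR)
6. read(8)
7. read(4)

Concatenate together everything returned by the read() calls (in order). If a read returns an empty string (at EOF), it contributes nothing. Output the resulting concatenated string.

Answer: 81BCATT

Derivation:
After 1 (read(5)): returned '81BCA', offset=5
After 2 (read(2)): returned 'TT', offset=7
After 3 (seek(14, SET)): offset=14
After 4 (seek(+0, CUR)): offset=14
After 5 (seek(+4, CUR)): offset=17
After 6 (read(8)): returned '', offset=17
After 7 (read(4)): returned '', offset=17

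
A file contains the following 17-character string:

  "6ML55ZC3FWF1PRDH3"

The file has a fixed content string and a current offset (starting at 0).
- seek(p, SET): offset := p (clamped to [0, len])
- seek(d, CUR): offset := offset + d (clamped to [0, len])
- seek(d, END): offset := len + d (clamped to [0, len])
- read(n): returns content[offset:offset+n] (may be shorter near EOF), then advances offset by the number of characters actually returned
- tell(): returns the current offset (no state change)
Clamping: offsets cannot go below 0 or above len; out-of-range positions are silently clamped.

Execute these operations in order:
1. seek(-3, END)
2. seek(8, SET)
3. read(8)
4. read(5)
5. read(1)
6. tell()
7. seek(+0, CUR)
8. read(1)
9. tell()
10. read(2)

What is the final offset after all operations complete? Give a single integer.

After 1 (seek(-3, END)): offset=14
After 2 (seek(8, SET)): offset=8
After 3 (read(8)): returned 'FWF1PRDH', offset=16
After 4 (read(5)): returned '3', offset=17
After 5 (read(1)): returned '', offset=17
After 6 (tell()): offset=17
After 7 (seek(+0, CUR)): offset=17
After 8 (read(1)): returned '', offset=17
After 9 (tell()): offset=17
After 10 (read(2)): returned '', offset=17

Answer: 17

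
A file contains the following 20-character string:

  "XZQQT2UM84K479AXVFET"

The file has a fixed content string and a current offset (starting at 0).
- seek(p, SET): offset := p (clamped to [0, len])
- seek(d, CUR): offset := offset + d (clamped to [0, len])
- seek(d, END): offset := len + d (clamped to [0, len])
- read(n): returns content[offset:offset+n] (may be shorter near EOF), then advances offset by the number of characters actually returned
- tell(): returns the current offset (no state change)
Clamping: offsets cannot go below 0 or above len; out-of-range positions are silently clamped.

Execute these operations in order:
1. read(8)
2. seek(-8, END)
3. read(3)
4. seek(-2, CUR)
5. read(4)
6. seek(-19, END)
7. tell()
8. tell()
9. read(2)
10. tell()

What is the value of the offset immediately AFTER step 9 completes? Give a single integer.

Answer: 3

Derivation:
After 1 (read(8)): returned 'XZQQT2UM', offset=8
After 2 (seek(-8, END)): offset=12
After 3 (read(3)): returned '79A', offset=15
After 4 (seek(-2, CUR)): offset=13
After 5 (read(4)): returned '9AXV', offset=17
After 6 (seek(-19, END)): offset=1
After 7 (tell()): offset=1
After 8 (tell()): offset=1
After 9 (read(2)): returned 'ZQ', offset=3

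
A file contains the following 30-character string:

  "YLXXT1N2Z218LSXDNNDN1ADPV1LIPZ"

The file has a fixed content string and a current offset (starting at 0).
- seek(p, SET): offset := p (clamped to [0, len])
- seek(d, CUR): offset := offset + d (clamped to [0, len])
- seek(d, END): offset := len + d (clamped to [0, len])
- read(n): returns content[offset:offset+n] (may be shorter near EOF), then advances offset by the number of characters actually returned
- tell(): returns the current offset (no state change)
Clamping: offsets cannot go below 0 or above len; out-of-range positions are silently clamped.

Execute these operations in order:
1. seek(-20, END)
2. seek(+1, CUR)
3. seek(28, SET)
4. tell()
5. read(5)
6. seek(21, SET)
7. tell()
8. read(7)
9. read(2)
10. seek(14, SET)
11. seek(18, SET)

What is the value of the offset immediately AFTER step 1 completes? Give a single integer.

Answer: 10

Derivation:
After 1 (seek(-20, END)): offset=10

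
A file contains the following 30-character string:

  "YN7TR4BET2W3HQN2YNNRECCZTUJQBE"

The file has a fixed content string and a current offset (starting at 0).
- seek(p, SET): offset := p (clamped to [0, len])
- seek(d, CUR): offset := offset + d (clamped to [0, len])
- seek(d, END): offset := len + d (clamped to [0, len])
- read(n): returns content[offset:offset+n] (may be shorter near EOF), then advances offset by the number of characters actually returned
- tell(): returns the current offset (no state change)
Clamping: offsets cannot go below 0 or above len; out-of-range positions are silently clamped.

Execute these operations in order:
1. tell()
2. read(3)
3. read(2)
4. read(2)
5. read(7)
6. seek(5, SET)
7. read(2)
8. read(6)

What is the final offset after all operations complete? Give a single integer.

Answer: 13

Derivation:
After 1 (tell()): offset=0
After 2 (read(3)): returned 'YN7', offset=3
After 3 (read(2)): returned 'TR', offset=5
After 4 (read(2)): returned '4B', offset=7
After 5 (read(7)): returned 'ET2W3HQ', offset=14
After 6 (seek(5, SET)): offset=5
After 7 (read(2)): returned '4B', offset=7
After 8 (read(6)): returned 'ET2W3H', offset=13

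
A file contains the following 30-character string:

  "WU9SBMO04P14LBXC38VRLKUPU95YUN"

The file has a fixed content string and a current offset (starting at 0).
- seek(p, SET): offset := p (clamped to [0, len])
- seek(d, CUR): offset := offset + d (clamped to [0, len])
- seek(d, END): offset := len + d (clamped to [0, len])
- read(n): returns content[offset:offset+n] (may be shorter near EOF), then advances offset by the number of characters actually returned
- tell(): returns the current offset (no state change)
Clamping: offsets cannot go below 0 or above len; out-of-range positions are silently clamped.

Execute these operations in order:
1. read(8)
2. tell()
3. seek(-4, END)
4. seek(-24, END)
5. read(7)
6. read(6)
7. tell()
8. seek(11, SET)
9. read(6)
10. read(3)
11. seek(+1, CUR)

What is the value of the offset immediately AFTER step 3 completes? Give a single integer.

Answer: 26

Derivation:
After 1 (read(8)): returned 'WU9SBMO0', offset=8
After 2 (tell()): offset=8
After 3 (seek(-4, END)): offset=26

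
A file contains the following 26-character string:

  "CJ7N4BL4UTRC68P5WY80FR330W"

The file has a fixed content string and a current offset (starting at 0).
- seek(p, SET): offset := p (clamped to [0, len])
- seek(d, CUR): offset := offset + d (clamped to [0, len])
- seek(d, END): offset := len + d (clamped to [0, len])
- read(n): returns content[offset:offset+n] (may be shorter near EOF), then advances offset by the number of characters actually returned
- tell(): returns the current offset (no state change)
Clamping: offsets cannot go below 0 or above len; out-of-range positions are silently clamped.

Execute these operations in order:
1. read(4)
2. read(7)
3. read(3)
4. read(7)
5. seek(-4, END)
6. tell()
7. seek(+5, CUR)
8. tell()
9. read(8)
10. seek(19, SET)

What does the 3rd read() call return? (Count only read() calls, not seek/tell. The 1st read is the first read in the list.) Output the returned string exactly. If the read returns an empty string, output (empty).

Answer: C68

Derivation:
After 1 (read(4)): returned 'CJ7N', offset=4
After 2 (read(7)): returned '4BL4UTR', offset=11
After 3 (read(3)): returned 'C68', offset=14
After 4 (read(7)): returned 'P5WY80F', offset=21
After 5 (seek(-4, END)): offset=22
After 6 (tell()): offset=22
After 7 (seek(+5, CUR)): offset=26
After 8 (tell()): offset=26
After 9 (read(8)): returned '', offset=26
After 10 (seek(19, SET)): offset=19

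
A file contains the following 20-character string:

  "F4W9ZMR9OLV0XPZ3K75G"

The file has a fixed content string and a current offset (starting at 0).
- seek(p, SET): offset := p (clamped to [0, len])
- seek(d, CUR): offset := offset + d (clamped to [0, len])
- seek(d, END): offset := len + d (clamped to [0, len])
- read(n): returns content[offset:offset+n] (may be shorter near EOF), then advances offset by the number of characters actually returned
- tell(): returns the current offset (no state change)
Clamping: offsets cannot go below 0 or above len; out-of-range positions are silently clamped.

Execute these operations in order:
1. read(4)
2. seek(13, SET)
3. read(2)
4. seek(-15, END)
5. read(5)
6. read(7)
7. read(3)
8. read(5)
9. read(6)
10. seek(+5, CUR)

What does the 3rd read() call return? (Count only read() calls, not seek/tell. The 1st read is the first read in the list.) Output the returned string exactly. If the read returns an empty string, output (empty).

After 1 (read(4)): returned 'F4W9', offset=4
After 2 (seek(13, SET)): offset=13
After 3 (read(2)): returned 'PZ', offset=15
After 4 (seek(-15, END)): offset=5
After 5 (read(5)): returned 'MR9OL', offset=10
After 6 (read(7)): returned 'V0XPZ3K', offset=17
After 7 (read(3)): returned '75G', offset=20
After 8 (read(5)): returned '', offset=20
After 9 (read(6)): returned '', offset=20
After 10 (seek(+5, CUR)): offset=20

Answer: MR9OL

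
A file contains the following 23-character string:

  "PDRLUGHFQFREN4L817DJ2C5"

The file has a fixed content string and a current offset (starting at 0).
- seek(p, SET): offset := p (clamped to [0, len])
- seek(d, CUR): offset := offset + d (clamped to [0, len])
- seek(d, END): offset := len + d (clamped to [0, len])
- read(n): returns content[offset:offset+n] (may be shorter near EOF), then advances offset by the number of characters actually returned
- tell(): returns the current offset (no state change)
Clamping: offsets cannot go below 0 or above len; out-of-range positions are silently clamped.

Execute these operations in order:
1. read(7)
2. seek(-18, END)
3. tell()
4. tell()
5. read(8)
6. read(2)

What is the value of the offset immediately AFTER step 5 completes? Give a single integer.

Answer: 13

Derivation:
After 1 (read(7)): returned 'PDRLUGH', offset=7
After 2 (seek(-18, END)): offset=5
After 3 (tell()): offset=5
After 4 (tell()): offset=5
After 5 (read(8)): returned 'GHFQFREN', offset=13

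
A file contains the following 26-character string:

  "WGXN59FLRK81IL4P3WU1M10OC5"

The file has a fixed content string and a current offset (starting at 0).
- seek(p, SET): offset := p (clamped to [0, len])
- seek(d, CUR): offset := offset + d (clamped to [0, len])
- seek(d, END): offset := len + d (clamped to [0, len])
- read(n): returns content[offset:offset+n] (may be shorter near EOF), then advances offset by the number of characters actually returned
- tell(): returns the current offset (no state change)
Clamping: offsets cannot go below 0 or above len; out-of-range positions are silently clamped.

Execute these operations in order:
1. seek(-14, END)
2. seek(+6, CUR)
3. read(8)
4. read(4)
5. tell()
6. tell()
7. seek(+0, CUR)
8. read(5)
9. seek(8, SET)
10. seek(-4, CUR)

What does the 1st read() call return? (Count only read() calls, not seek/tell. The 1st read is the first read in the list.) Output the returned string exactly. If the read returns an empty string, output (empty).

Answer: U1M10OC5

Derivation:
After 1 (seek(-14, END)): offset=12
After 2 (seek(+6, CUR)): offset=18
After 3 (read(8)): returned 'U1M10OC5', offset=26
After 4 (read(4)): returned '', offset=26
After 5 (tell()): offset=26
After 6 (tell()): offset=26
After 7 (seek(+0, CUR)): offset=26
After 8 (read(5)): returned '', offset=26
After 9 (seek(8, SET)): offset=8
After 10 (seek(-4, CUR)): offset=4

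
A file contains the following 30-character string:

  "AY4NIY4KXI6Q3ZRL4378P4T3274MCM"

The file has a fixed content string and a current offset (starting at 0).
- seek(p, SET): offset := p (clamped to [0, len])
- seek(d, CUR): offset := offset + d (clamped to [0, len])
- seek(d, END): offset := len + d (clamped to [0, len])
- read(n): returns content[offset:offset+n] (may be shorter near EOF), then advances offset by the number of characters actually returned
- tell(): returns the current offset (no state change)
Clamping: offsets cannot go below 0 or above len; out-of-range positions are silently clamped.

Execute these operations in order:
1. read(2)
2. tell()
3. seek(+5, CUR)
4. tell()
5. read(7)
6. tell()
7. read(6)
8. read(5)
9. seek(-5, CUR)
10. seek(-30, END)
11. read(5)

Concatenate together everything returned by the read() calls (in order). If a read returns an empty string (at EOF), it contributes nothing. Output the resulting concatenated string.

Answer: AYKXI6Q3ZRL4378P4T32AY4NI

Derivation:
After 1 (read(2)): returned 'AY', offset=2
After 2 (tell()): offset=2
After 3 (seek(+5, CUR)): offset=7
After 4 (tell()): offset=7
After 5 (read(7)): returned 'KXI6Q3Z', offset=14
After 6 (tell()): offset=14
After 7 (read(6)): returned 'RL4378', offset=20
After 8 (read(5)): returned 'P4T32', offset=25
After 9 (seek(-5, CUR)): offset=20
After 10 (seek(-30, END)): offset=0
After 11 (read(5)): returned 'AY4NI', offset=5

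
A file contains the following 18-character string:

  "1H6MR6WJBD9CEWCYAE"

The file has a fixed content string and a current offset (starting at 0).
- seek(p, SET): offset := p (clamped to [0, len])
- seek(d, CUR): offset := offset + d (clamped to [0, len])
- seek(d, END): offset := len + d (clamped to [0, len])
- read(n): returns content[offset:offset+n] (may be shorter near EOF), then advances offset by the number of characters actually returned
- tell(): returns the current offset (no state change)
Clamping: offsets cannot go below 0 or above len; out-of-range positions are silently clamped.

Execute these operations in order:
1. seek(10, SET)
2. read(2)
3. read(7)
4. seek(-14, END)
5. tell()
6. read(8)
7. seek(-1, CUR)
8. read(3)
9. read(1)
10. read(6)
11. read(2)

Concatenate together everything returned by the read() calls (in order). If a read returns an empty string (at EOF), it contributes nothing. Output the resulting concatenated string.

After 1 (seek(10, SET)): offset=10
After 2 (read(2)): returned '9C', offset=12
After 3 (read(7)): returned 'EWCYAE', offset=18
After 4 (seek(-14, END)): offset=4
After 5 (tell()): offset=4
After 6 (read(8)): returned 'R6WJBD9C', offset=12
After 7 (seek(-1, CUR)): offset=11
After 8 (read(3)): returned 'CEW', offset=14
After 9 (read(1)): returned 'C', offset=15
After 10 (read(6)): returned 'YAE', offset=18
After 11 (read(2)): returned '', offset=18

Answer: 9CEWCYAER6WJBD9CCEWCYAE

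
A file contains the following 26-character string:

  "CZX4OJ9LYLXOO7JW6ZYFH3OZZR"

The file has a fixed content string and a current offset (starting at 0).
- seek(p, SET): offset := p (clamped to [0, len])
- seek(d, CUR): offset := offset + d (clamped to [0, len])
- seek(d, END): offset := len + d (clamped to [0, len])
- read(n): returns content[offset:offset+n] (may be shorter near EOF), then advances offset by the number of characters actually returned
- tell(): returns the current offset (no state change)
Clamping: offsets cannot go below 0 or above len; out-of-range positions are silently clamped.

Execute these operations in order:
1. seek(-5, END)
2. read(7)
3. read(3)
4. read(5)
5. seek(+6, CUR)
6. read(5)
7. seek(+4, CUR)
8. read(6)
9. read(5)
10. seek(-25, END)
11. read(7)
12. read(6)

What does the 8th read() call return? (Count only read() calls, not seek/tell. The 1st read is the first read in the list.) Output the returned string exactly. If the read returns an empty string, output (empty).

Answer: YLXOO7

Derivation:
After 1 (seek(-5, END)): offset=21
After 2 (read(7)): returned '3OZZR', offset=26
After 3 (read(3)): returned '', offset=26
After 4 (read(5)): returned '', offset=26
After 5 (seek(+6, CUR)): offset=26
After 6 (read(5)): returned '', offset=26
After 7 (seek(+4, CUR)): offset=26
After 8 (read(6)): returned '', offset=26
After 9 (read(5)): returned '', offset=26
After 10 (seek(-25, END)): offset=1
After 11 (read(7)): returned 'ZX4OJ9L', offset=8
After 12 (read(6)): returned 'YLXOO7', offset=14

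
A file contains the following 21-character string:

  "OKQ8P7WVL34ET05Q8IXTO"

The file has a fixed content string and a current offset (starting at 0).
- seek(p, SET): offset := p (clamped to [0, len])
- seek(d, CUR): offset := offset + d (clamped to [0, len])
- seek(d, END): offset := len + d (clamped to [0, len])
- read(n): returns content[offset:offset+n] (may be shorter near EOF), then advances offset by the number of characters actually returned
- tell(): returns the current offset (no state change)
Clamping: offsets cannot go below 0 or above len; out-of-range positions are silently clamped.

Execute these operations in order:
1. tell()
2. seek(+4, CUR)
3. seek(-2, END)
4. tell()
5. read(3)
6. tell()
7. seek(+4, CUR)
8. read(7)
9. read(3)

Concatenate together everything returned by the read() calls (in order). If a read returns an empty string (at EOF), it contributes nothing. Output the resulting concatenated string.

After 1 (tell()): offset=0
After 2 (seek(+4, CUR)): offset=4
After 3 (seek(-2, END)): offset=19
After 4 (tell()): offset=19
After 5 (read(3)): returned 'TO', offset=21
After 6 (tell()): offset=21
After 7 (seek(+4, CUR)): offset=21
After 8 (read(7)): returned '', offset=21
After 9 (read(3)): returned '', offset=21

Answer: TO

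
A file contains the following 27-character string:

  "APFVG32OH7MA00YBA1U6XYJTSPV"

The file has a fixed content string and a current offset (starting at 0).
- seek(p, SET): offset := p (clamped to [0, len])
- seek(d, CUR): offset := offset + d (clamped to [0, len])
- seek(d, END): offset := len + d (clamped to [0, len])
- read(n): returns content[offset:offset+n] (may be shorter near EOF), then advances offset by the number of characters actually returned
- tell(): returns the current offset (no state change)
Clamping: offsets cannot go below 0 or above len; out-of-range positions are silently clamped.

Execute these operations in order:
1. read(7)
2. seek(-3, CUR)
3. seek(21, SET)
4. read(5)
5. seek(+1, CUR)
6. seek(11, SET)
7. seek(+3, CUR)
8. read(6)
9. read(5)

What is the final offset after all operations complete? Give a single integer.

Answer: 25

Derivation:
After 1 (read(7)): returned 'APFVG32', offset=7
After 2 (seek(-3, CUR)): offset=4
After 3 (seek(21, SET)): offset=21
After 4 (read(5)): returned 'YJTSP', offset=26
After 5 (seek(+1, CUR)): offset=27
After 6 (seek(11, SET)): offset=11
After 7 (seek(+3, CUR)): offset=14
After 8 (read(6)): returned 'YBA1U6', offset=20
After 9 (read(5)): returned 'XYJTS', offset=25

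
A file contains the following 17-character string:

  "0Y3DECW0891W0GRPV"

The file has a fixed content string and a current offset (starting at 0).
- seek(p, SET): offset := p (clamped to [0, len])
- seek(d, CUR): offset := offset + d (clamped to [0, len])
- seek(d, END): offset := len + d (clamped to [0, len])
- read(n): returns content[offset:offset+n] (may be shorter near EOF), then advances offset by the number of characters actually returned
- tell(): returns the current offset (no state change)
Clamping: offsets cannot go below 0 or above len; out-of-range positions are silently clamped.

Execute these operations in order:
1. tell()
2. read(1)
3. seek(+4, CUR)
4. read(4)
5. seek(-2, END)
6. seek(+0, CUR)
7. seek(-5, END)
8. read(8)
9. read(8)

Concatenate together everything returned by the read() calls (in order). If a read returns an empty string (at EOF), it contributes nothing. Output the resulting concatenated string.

After 1 (tell()): offset=0
After 2 (read(1)): returned '0', offset=1
After 3 (seek(+4, CUR)): offset=5
After 4 (read(4)): returned 'CW08', offset=9
After 5 (seek(-2, END)): offset=15
After 6 (seek(+0, CUR)): offset=15
After 7 (seek(-5, END)): offset=12
After 8 (read(8)): returned '0GRPV', offset=17
After 9 (read(8)): returned '', offset=17

Answer: 0CW080GRPV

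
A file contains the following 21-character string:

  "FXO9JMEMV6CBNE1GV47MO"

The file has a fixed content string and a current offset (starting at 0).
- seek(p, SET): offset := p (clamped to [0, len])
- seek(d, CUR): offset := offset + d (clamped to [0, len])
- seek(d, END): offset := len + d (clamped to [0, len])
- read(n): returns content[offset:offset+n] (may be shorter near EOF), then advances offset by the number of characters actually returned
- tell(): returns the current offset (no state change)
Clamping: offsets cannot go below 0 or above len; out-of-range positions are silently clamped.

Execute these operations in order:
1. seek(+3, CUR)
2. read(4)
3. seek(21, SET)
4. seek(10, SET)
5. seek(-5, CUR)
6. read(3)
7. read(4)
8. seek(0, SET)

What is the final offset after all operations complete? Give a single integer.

After 1 (seek(+3, CUR)): offset=3
After 2 (read(4)): returned '9JME', offset=7
After 3 (seek(21, SET)): offset=21
After 4 (seek(10, SET)): offset=10
After 5 (seek(-5, CUR)): offset=5
After 6 (read(3)): returned 'MEM', offset=8
After 7 (read(4)): returned 'V6CB', offset=12
After 8 (seek(0, SET)): offset=0

Answer: 0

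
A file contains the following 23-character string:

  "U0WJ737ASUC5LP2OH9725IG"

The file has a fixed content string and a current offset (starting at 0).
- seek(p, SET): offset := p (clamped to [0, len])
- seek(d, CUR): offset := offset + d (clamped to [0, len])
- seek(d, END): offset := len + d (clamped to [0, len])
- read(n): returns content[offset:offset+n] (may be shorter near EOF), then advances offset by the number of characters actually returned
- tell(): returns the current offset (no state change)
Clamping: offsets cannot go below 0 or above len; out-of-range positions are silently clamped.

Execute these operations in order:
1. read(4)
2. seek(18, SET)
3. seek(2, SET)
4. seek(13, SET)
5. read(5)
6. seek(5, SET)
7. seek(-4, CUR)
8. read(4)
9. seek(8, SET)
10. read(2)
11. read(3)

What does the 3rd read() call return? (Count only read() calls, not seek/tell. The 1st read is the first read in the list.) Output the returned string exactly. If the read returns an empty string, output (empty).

After 1 (read(4)): returned 'U0WJ', offset=4
After 2 (seek(18, SET)): offset=18
After 3 (seek(2, SET)): offset=2
After 4 (seek(13, SET)): offset=13
After 5 (read(5)): returned 'P2OH9', offset=18
After 6 (seek(5, SET)): offset=5
After 7 (seek(-4, CUR)): offset=1
After 8 (read(4)): returned '0WJ7', offset=5
After 9 (seek(8, SET)): offset=8
After 10 (read(2)): returned 'SU', offset=10
After 11 (read(3)): returned 'C5L', offset=13

Answer: 0WJ7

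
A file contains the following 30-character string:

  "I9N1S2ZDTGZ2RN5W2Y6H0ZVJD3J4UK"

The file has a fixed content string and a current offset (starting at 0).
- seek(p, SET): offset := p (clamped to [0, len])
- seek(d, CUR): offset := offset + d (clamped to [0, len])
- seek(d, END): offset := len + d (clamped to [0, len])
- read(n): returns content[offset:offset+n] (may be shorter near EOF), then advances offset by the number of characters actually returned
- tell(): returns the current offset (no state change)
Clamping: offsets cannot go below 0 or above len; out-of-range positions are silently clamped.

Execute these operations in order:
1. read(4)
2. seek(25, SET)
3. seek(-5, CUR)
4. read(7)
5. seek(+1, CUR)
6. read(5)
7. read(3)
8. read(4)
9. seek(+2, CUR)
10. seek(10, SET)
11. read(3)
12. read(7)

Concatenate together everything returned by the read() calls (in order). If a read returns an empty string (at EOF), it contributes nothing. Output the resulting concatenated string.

After 1 (read(4)): returned 'I9N1', offset=4
After 2 (seek(25, SET)): offset=25
After 3 (seek(-5, CUR)): offset=20
After 4 (read(7)): returned '0ZVJD3J', offset=27
After 5 (seek(+1, CUR)): offset=28
After 6 (read(5)): returned 'UK', offset=30
After 7 (read(3)): returned '', offset=30
After 8 (read(4)): returned '', offset=30
After 9 (seek(+2, CUR)): offset=30
After 10 (seek(10, SET)): offset=10
After 11 (read(3)): returned 'Z2R', offset=13
After 12 (read(7)): returned 'N5W2Y6H', offset=20

Answer: I9N10ZVJD3JUKZ2RN5W2Y6H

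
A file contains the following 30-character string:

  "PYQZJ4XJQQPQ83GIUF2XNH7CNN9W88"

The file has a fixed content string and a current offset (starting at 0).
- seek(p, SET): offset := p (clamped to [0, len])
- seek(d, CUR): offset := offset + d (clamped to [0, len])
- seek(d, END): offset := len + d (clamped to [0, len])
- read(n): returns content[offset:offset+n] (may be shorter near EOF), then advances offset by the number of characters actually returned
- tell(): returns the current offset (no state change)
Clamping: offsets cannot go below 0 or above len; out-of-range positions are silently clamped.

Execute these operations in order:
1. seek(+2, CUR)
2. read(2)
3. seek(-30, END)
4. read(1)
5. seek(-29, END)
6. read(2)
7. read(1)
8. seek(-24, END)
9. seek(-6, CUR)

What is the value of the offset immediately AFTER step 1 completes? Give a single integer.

Answer: 2

Derivation:
After 1 (seek(+2, CUR)): offset=2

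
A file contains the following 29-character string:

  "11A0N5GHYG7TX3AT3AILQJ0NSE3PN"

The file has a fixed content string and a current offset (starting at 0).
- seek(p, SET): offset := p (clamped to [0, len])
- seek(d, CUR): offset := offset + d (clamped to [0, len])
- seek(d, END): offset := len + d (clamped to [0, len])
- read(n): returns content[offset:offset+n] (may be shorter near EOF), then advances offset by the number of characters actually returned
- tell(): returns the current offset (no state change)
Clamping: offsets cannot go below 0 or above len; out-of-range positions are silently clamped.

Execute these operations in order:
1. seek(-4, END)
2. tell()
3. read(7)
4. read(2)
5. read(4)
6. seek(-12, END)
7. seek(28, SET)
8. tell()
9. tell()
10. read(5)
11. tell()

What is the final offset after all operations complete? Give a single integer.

After 1 (seek(-4, END)): offset=25
After 2 (tell()): offset=25
After 3 (read(7)): returned 'E3PN', offset=29
After 4 (read(2)): returned '', offset=29
After 5 (read(4)): returned '', offset=29
After 6 (seek(-12, END)): offset=17
After 7 (seek(28, SET)): offset=28
After 8 (tell()): offset=28
After 9 (tell()): offset=28
After 10 (read(5)): returned 'N', offset=29
After 11 (tell()): offset=29

Answer: 29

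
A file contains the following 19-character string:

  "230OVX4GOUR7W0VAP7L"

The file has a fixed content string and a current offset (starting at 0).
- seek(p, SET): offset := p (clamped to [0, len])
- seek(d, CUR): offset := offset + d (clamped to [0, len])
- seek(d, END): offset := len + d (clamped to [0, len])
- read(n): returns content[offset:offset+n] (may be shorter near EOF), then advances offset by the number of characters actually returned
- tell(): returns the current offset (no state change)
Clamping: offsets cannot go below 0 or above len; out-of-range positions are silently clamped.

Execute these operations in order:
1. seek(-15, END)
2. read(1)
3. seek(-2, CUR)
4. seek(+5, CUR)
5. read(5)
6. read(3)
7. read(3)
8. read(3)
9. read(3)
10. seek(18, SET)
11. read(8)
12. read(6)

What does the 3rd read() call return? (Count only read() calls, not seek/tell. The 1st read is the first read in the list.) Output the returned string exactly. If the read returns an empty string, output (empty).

Answer: 0VA

Derivation:
After 1 (seek(-15, END)): offset=4
After 2 (read(1)): returned 'V', offset=5
After 3 (seek(-2, CUR)): offset=3
After 4 (seek(+5, CUR)): offset=8
After 5 (read(5)): returned 'OUR7W', offset=13
After 6 (read(3)): returned '0VA', offset=16
After 7 (read(3)): returned 'P7L', offset=19
After 8 (read(3)): returned '', offset=19
After 9 (read(3)): returned '', offset=19
After 10 (seek(18, SET)): offset=18
After 11 (read(8)): returned 'L', offset=19
After 12 (read(6)): returned '', offset=19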